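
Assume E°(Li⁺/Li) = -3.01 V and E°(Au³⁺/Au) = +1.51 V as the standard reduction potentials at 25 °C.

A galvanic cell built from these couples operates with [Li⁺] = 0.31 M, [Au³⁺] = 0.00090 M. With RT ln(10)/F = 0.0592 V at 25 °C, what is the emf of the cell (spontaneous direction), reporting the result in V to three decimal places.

Au³⁺/Au is the cathode (higher E°), Li⁺/Li the anode: E°cell = +1.51 − (-3.01) = +4.52 V, n = 3.
Overall: Au³⁺(aq) + 3 Li(s) → Au(s) + 3 Li⁺(aq)
Q = [Li⁺]^3 / ([Au³⁺]); log Q = 1.520.
E = E° − (0.0592/n) log Q = +4.52 − (0.0592/3)(1.520) = +4.490 V.

+4.490 V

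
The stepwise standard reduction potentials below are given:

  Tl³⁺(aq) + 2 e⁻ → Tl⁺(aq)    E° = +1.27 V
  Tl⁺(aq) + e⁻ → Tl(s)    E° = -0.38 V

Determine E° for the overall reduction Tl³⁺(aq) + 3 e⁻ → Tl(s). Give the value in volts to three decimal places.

Since ΔG° = −nFE° is additive over sequential reductions, n₃E°₃ = n₁E°₁ + n₂E°₂.
E°₃ = (2×+1.27 + 1×-0.38) / 3 = (+2.160) / 3 = +0.720 V.

+0.720 V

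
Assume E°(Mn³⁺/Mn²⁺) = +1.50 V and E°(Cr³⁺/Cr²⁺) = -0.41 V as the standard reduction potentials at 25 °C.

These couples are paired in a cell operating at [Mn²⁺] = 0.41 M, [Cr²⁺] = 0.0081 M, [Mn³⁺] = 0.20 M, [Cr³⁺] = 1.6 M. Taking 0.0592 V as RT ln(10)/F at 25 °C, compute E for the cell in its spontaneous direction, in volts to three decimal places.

+1.756 V

Mn³⁺/Mn²⁺ is the cathode (higher E°), Cr³⁺/Cr²⁺ the anode: E°cell = +1.50 − (-0.41) = +1.91 V, n = 1.
Overall: Mn³⁺(aq) + Cr²⁺(aq) → Mn²⁺(aq) + Cr³⁺(aq)
Q = [Mn²⁺]·[Cr³⁺] / ([Mn³⁺]·[Cr²⁺]); log Q = 2.607.
E = E° − (0.0592/n) log Q = +1.91 − (0.0592/1)(2.607) = +1.756 V.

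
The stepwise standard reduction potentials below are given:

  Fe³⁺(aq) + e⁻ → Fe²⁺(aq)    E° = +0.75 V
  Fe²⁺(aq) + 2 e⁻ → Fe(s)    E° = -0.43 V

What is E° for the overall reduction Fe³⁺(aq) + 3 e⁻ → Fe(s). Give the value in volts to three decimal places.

Adding the free-energy changes (−nFE°) of the two steps gives −n₃FE°₃ = −n₁FE°₁ − n₂FE°₂.
E°₃ = (1×+0.75 + 2×-0.43) / 3 = (-0.110) / 3 = -0.037 V.
E° values themselves are not directly additive — weighting by electron count is essential.

-0.037 V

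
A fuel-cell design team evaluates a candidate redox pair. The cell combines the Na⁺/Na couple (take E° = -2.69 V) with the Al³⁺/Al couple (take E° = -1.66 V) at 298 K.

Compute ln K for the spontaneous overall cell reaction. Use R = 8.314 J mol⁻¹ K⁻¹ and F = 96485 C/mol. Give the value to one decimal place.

Cathode: Al³⁺/Al; anode: Na⁺/Na. E°cell = (-1.66) − (-2.69) = +1.03 V, with n = 3.
ΔG° = −nFE° = −RT ln K, so ln K = nFE°/(RT) = (3)(96485)(+1.03) / ((8.314)(298)) = 120.335.

120.3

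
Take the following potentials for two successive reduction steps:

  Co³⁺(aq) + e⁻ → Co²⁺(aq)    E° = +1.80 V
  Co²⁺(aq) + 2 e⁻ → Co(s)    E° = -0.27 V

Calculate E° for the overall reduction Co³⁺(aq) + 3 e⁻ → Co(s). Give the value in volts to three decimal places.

+0.420 V

Standard free energies of sequential steps add: ΔG°₃ = ΔG°₁ + ΔG°₂, so n₃E°₃ = n₁E°₁ + n₂E°₂.
E°₃ = (1×+1.80 + 2×-0.27) / 3 = (+1.260) / 3 = +0.420 V.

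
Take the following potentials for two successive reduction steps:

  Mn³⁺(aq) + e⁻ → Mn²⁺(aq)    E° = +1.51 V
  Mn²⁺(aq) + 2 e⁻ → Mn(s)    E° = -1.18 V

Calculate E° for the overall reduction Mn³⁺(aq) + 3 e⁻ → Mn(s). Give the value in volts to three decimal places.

Standard free energies of sequential steps add: ΔG°₃ = ΔG°₁ + ΔG°₂, so n₃E°₃ = n₁E°₁ + n₂E°₂.
E°₃ = (1×+1.51 + 2×-1.18) / 3 = (-0.850) / 3 = -0.283 V.
Simply averaging or adding the two E° values would be wrong; the electron-weighted sum is required.

-0.283 V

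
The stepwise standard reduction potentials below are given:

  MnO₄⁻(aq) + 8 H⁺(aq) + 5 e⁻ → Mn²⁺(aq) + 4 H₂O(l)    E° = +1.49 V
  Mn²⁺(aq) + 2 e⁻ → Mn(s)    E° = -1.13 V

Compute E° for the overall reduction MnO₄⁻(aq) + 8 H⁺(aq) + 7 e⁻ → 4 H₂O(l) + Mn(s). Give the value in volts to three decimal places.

+0.741 V

Adding the free-energy changes (−nFE°) of the two steps gives −n₃FE°₃ = −n₁FE°₁ − n₂FE°₂.
E°₃ = (5×+1.49 + 2×-1.13) / 7 = (+5.190) / 7 = +0.741 V.
E° values themselves are not directly additive — weighting by electron count is essential.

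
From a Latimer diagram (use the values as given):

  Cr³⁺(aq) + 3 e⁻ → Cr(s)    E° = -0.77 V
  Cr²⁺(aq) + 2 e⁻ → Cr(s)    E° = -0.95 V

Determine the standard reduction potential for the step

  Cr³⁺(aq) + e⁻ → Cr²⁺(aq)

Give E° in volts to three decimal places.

-0.410 V

Sequential free energies add, so n₃E°₃ = n₁E°₁ + n₂E°₂.
With n₃ = 3, and the known step contributing 2×(-0.95) V, the unknown satisfies 1·E° = 3×(-0.77) − 2×(-0.95) = -0.410.
E° = -0.410 / 1 = -0.410 V.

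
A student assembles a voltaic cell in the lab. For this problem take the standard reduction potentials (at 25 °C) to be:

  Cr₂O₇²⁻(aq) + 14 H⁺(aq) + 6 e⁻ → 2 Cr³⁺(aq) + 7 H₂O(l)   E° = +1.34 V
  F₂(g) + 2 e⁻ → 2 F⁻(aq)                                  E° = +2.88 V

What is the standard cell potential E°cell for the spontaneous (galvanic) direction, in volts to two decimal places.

+1.54 V

The F₂/F⁻ couple has the higher reduction potential, so it is the cathode; Cr₂O₇²⁻/Cr³⁺ is oxidised at the anode.
E°cell = E°(cathode) − E°(anode) = (+2.88) − (+1.34) = +1.54 V.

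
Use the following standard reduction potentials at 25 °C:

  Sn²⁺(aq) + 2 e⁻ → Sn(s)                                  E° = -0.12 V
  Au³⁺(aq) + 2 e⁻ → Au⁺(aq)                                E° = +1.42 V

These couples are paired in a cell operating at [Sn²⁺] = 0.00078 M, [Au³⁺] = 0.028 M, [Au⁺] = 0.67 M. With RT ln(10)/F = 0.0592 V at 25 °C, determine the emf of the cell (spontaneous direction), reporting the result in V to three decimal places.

Au³⁺/Au⁺ is the cathode (higher E°), Sn²⁺/Sn the anode: E°cell = +1.42 − (-0.12) = +1.54 V, n = 2.
Overall: Au³⁺(aq) + Sn(s) → Au⁺(aq) + Sn²⁺(aq)
Q = [Au⁺]·[Sn²⁺] / ([Au³⁺]); log Q = -1.729.
E = E° − (0.0592/n) log Q = +1.54 − (0.0592/2)(-1.729) = +1.591 V.

+1.591 V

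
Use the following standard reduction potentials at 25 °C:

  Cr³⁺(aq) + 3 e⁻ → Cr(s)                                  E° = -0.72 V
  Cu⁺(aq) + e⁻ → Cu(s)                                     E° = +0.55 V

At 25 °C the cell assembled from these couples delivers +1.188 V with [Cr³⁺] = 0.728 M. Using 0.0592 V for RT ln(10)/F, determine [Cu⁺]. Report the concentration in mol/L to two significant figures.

Cu⁺/Cu is the cathode, Cr³⁺/Cr the anode: E°cell = +1.27 V, n = 3.
Overall reaction: 3 Cu⁺(aq) + Cr(s) → 3 Cu(s) + Cr³⁺(aq); Q = [Cr³⁺]^1/[Cu⁺]^3.
From E = E° − (0.0592/n) log Q: log Q = (E° − E)·n/0.0592 = (+1.27 − (+1.188))·3/0.0592 = 4.1554.
So 3·log[Cu⁺] = 1·log(0.728) − log Q = -0.1379 − (4.1554) = -4.2933; log[Cu⁺] = -4.2933 / 3 = -1.4311; [Cu⁺] = 10^(-1.4311) ≈ 0.037 M.

0.037 M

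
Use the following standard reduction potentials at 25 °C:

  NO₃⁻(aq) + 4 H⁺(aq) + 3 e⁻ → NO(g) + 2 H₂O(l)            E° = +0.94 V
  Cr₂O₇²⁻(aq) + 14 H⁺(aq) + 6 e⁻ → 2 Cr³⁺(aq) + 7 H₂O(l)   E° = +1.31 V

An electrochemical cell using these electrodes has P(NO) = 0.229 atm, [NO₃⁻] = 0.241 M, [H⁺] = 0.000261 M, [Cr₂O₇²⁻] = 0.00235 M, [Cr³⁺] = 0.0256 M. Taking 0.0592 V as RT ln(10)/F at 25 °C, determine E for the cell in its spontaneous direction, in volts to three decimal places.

+0.163 V

Cr₂O₇²⁻/Cr³⁺ is the cathode (higher E°), NO₃⁻/NO the anode: E°cell = +1.31 − (+0.94) = +0.37 V, n = 6.
Overall: Cr₂O₇²⁻(aq) + 6 H⁺(aq) + 2 NO(g) → 2 Cr³⁺(aq) + 3 H₂O(l) + 2 NO₃⁻(aq)
Q = [Cr³⁺]^2·[NO₃⁻]^2 / ([Cr₂O₇²⁻]·[H⁺]^6·P(NO)^2); log Q = 20.990.
E = E° − (0.0592/n) log Q = +0.37 − (0.0592/6)(20.990) = +0.163 V.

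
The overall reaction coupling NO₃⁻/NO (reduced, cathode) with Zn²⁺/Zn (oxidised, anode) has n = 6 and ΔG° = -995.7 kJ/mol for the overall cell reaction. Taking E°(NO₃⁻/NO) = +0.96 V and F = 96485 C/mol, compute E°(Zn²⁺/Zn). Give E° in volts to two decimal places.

E°cell = −ΔG°/(nF) = −(-995.7×10³)/((6)(96485)) = +1.720 V.
Since NO₃⁻/NO is the cathode and Zn²⁺/Zn the anode, E°cell = E°(NO₃⁻/NO) − E°(Zn²⁺/Zn).
So E°(Zn²⁺/Zn) = E°(NO₃⁻/NO) − E°cell = (+0.96) − (+1.720) = -0.76 V.

-0.76 V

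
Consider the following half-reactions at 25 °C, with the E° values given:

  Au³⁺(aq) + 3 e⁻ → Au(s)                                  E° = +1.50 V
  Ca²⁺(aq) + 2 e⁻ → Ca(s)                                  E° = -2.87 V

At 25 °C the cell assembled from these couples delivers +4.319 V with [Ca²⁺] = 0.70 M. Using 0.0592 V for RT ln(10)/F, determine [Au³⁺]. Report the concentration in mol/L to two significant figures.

Au³⁺/Au is the cathode, Ca²⁺/Ca the anode: E°cell = +4.37 V, n = 6.
Overall reaction: 2 Au³⁺(aq) + 3 Ca(s) → 2 Au(s) + 3 Ca²⁺(aq); Q = [Ca²⁺]^3/[Au³⁺]^2.
From E = E° − (0.0592/n) log Q: log Q = (E° − E)·n/0.0592 = (+4.37 − (+4.319))·6/0.0592 = 5.1689.
So 2·log[Au³⁺] = 3·log(0.7) − log Q = -0.4647 − (5.1689) = -5.6336; log[Au³⁺] = -5.6336 / 2 = -2.8168; [Au³⁺] = 10^(-2.8168) ≈ 0.0015 M.

0.0015 M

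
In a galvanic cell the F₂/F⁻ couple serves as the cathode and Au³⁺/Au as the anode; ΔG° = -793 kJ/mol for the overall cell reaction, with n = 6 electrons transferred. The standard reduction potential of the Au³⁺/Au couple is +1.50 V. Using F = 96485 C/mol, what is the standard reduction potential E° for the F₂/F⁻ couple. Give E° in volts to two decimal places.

E°cell = −ΔG°/(nF) = −(-793×10³)/((6)(96485)) = +1.370 V.
Since F₂/F⁻ is the cathode and Au³⁺/Au the anode, E°cell = E°(F₂/F⁻) − E°(Au³⁺/Au).
So E°(F₂/F⁻) = E°cell + E°(Au³⁺/Au) = +1.370 + (+1.50) = +2.87 V.

+2.87 V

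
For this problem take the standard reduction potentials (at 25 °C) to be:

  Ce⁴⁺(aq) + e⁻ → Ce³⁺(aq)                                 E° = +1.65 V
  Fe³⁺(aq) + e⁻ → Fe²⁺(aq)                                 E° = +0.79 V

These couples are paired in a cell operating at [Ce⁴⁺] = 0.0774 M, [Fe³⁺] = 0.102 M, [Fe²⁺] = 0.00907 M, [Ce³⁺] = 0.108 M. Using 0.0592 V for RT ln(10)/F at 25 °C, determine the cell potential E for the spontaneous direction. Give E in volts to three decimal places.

Ce⁴⁺/Ce³⁺ is the cathode (higher E°), Fe³⁺/Fe²⁺ the anode: E°cell = +1.65 − (+0.79) = +0.86 V, n = 1.
Overall: Ce⁴⁺(aq) + Fe²⁺(aq) → Ce³⁺(aq) + Fe³⁺(aq)
Q = [Ce³⁺]·[Fe³⁺] / ([Ce⁴⁺]·[Fe²⁺]); log Q = 1.196.
E = E° − (0.0592/n) log Q = +0.86 − (0.0592/1)(1.196) = +0.789 V.

+0.789 V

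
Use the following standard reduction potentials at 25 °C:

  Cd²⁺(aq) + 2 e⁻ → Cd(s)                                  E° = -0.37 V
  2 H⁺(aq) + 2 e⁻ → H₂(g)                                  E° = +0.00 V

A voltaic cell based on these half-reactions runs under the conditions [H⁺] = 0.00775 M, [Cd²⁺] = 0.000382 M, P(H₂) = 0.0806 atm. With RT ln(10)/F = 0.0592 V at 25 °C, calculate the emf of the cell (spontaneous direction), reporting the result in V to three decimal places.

+0.379 V

H⁺/H₂ is the cathode (higher E°), Cd²⁺/Cd the anode: E°cell = +0.00 − (-0.37) = +0.37 V, n = 2.
Overall: 2 H⁺(aq) + Cd(s) → H₂(g) + Cd²⁺(aq)
Q = P(H₂)·[Cd²⁺] / ([H⁺]^2); log Q = -0.290.
E = E° − (0.0592/n) log Q = +0.37 − (0.0592/2)(-0.290) = +0.379 V.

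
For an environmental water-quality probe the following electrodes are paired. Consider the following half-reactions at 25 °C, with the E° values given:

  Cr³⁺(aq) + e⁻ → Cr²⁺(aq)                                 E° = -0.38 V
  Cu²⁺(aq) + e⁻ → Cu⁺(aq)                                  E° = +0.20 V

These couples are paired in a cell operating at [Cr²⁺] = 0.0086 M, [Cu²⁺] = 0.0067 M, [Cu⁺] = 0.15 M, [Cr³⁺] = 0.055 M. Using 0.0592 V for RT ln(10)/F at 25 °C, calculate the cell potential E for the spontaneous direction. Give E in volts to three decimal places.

+0.452 V

Cu²⁺/Cu⁺ is the cathode (higher E°), Cr³⁺/Cr²⁺ the anode: E°cell = +0.20 − (-0.38) = +0.58 V, n = 1.
Overall: Cu²⁺(aq) + Cr²⁺(aq) → Cu⁺(aq) + Cr³⁺(aq)
Q = [Cu⁺]·[Cr³⁺] / ([Cu²⁺]·[Cr²⁺]); log Q = 2.156.
E = E° − (0.0592/n) log Q = +0.58 − (0.0592/1)(2.156) = +0.452 V.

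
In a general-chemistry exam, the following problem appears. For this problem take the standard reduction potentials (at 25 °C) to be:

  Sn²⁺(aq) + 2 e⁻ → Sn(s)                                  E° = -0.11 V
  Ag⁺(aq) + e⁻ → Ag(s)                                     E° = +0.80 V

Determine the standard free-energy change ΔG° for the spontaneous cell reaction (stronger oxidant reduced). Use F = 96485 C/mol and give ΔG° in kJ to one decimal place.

-175.6 kJ

Ag⁺/Ag (E° = +0.80 V) is the cathode; Sn²⁺/Sn (E° = -0.11 V) is the anode, so E°cell = +0.91 V.
Balancing electrons gives n = 2 (lcm of 1 and 2).
ΔG° = −nFE° = −(2)(96485)(+0.91) = -175,603 J = -175.6 kJ.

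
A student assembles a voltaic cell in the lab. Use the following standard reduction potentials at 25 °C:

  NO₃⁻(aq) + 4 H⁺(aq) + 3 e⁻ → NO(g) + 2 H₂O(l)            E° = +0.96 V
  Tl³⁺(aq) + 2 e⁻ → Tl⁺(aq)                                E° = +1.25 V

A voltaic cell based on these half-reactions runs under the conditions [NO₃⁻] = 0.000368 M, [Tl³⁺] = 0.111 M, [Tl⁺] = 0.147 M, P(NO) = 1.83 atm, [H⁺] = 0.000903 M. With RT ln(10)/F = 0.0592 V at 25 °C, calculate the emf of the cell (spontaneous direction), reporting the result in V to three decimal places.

Tl³⁺/Tl⁺ is the cathode (higher E°), NO₃⁻/NO the anode: E°cell = +1.25 − (+0.96) = +0.29 V, n = 6.
Overall: 3 Tl³⁺(aq) + 2 NO(g) + 4 H₂O(l) → 3 Tl⁺(aq) + 2 NO₃⁻(aq) + 8 H⁺(aq)
Q = [Tl⁺]^3·[NO₃⁻]^2·[H⁺]^8 / ([Tl³⁺]^3·P(NO)^2); log Q = -31.382.
E = E° − (0.0592/n) log Q = +0.29 − (0.0592/6)(-31.382) = +0.600 V.

+0.600 V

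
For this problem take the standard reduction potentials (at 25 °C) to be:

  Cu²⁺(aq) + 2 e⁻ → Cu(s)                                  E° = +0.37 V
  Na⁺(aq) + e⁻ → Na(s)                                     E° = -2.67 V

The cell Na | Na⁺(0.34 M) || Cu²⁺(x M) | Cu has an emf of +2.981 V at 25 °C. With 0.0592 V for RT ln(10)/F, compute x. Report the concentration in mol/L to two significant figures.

Cu²⁺/Cu is the cathode, Na⁺/Na the anode: E°cell = +3.04 V, n = 2.
Overall reaction: Cu²⁺(aq) + 2 Na(s) → Cu(s) + 2 Na⁺(aq); Q = [Na⁺]^2/[Cu²⁺]^1.
From E = E° − (0.0592/n) log Q: log Q = (E° − E)·n/0.0592 = (+3.04 − (+2.981))·2/0.0592 = 1.9932.
So 1·log[Cu²⁺] = 2·log(0.34) − log Q = -0.9370 − (1.9932) = -2.9302; [Cu²⁺] = 10^(-2.9302) ≈ 0.0012 M.

0.0012 M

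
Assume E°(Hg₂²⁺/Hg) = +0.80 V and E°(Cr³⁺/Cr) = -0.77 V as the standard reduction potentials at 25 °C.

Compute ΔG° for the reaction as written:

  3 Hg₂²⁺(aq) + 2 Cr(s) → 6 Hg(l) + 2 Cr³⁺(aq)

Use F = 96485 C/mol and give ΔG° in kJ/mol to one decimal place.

-908.9 kJ/mol

As written, Hg₂²⁺/Hg is reduced (cathode) and Cr³⁺/Cr is oxidised (anode), so E°cell = (+0.80) − (-0.77) = +1.57 V.
Balancing electrons gives n = 6.
ΔG° = −nFE° = −(6)(96485)(+1.57) = -908,889 J = -908.9 kJ/mol.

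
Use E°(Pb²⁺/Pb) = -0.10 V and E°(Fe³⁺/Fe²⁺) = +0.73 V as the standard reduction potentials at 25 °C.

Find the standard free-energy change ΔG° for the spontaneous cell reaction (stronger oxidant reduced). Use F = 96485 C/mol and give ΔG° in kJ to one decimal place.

-160.2 kJ

Fe³⁺/Fe²⁺ (E° = +0.73 V) is the cathode; Pb²⁺/Pb (E° = -0.10 V) is the anode, so E°cell = +0.83 V.
Balancing electrons gives n = 2 (lcm of 1 and 2).
ΔG° = −nFE° = −(2)(96485)(+0.83) = -160,165 J = -160.2 kJ.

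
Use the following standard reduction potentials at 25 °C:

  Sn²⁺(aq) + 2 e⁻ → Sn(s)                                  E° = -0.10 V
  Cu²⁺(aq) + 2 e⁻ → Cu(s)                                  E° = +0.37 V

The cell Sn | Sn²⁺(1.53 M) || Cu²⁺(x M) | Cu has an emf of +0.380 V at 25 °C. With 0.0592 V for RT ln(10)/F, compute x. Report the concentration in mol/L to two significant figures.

0.0014 M

Cu²⁺/Cu is the cathode, Sn²⁺/Sn the anode: E°cell = +0.47 V, n = 2.
Overall reaction: Cu²⁺(aq) + Sn(s) → Cu(s) + Sn²⁺(aq); Q = [Sn²⁺]^1/[Cu²⁺]^1.
From E = E° − (0.0592/n) log Q: log Q = (E° − E)·n/0.0592 = (+0.47 − (+0.380))·2/0.0592 = 3.0405.
So 1·log[Cu²⁺] = 1·log(1.53) − log Q = 0.1847 − (3.0405) = -2.8558; [Cu²⁺] = 10^(-2.8558) ≈ 0.0014 M.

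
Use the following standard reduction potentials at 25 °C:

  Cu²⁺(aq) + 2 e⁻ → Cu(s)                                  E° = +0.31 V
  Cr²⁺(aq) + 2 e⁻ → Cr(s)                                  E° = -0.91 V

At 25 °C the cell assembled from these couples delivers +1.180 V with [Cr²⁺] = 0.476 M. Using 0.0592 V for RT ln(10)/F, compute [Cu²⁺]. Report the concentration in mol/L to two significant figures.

0.021 M

Cu²⁺/Cu is the cathode, Cr²⁺/Cr the anode: E°cell = +1.22 V, n = 2.
Overall reaction: Cu²⁺(aq) + Cr(s) → Cu(s) + Cr²⁺(aq); Q = [Cr²⁺]^1/[Cu²⁺]^1.
From E = E° − (0.0592/n) log Q: log Q = (E° − E)·n/0.0592 = (+1.22 − (+1.180))·2/0.0592 = 1.3514.
So 1·log[Cu²⁺] = 1·log(0.476) − log Q = -0.3224 − (1.3514) = -1.6738; [Cu²⁺] = 10^(-1.6738) ≈ 0.021 M.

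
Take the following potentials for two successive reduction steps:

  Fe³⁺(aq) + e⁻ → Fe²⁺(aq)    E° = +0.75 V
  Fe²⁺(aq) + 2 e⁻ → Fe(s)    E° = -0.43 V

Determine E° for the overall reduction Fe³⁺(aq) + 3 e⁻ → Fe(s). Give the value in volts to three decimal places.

Since ΔG° = −nFE° is additive over sequential reductions, n₃E°₃ = n₁E°₁ + n₂E°₂.
E°₃ = (1×+0.75 + 2×-0.43) / 3 = (-0.110) / 3 = -0.037 V.

-0.037 V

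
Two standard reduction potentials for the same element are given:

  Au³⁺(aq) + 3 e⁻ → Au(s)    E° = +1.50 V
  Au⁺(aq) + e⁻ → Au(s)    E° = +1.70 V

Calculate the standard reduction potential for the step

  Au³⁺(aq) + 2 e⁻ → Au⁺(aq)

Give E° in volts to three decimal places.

Sequential free energies add, so n₃E°₃ = n₁E°₁ + n₂E°₂.
With n₃ = 3, and the known step contributing 1×(+1.70) V, the unknown satisfies 2·E° = 3×(+1.50) − 1×(+1.70) = +2.800.
E° = +2.800 / 2 = +1.400 V.

+1.400 V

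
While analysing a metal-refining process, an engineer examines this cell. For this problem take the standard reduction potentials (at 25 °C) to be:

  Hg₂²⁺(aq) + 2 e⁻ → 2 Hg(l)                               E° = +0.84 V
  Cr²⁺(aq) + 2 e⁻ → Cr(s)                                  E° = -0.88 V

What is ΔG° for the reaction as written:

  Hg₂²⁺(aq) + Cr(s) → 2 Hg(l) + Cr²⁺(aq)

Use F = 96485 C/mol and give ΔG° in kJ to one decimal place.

As written, Hg₂²⁺/Hg is reduced (cathode) and Cr²⁺/Cr is oxidised (anode), so E°cell = (+0.84) − (-0.88) = +1.72 V.
Balancing electrons gives n = 2.
ΔG° = −nFE° = −(2)(96485)(+1.72) = -331,908 J = -331.9 kJ.

-331.9 kJ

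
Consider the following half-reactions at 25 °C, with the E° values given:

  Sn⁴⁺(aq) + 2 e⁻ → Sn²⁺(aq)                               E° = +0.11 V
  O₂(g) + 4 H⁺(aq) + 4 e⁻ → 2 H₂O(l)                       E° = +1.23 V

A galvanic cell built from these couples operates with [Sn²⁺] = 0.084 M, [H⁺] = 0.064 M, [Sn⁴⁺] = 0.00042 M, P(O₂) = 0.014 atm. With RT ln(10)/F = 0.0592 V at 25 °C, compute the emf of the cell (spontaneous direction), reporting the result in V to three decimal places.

+1.090 V

O₂/H₂O is the cathode (higher E°), Sn⁴⁺/Sn²⁺ the anode: E°cell = +1.23 − (+0.11) = +1.12 V, n = 4.
Overall: O₂(g) + 4 H⁺(aq) + 2 Sn²⁺(aq) → 2 H₂O(l) + 2 Sn⁴⁺(aq)
Q = [Sn⁴⁺]^2 / (P(O₂)·[H⁺]^4·[Sn²⁺]^2); log Q = 2.027.
E = E° − (0.0592/n) log Q = +1.12 − (0.0592/4)(2.027) = +1.090 V.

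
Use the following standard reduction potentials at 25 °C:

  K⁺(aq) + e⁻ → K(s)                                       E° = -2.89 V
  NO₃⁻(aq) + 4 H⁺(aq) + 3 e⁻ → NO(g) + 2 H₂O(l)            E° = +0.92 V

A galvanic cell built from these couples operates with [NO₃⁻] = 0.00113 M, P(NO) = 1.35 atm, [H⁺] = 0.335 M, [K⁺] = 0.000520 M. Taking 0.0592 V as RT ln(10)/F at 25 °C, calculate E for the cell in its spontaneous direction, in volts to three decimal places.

NO₃⁻/NO is the cathode (higher E°), K⁺/K the anode: E°cell = +0.92 − (-2.89) = +3.81 V, n = 3.
Overall: NO₃⁻(aq) + 4 H⁺(aq) + 3 K(s) → NO(g) + 2 H₂O(l) + 3 K⁺(aq)
Q = P(NO)·[K⁺]^3 / ([NO₃⁻]·[H⁺]^4); log Q = -4.875.
E = E° − (0.0592/n) log Q = +3.81 − (0.0592/3)(-4.875) = +3.906 V.

+3.906 V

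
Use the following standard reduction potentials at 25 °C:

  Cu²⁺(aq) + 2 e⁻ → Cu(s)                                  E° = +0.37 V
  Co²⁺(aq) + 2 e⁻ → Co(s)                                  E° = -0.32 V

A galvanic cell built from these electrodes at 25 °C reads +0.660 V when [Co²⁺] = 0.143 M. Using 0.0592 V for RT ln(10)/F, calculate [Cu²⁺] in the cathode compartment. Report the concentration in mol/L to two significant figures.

Cu²⁺/Cu is the cathode, Co²⁺/Co the anode: E°cell = +0.69 V, n = 2.
Overall reaction: Cu²⁺(aq) + Co(s) → Cu(s) + Co²⁺(aq); Q = [Co²⁺]^1/[Cu²⁺]^1.
From E = E° − (0.0592/n) log Q: log Q = (E° − E)·n/0.0592 = (+0.69 − (+0.660))·2/0.0592 = 1.0135.
So 1·log[Cu²⁺] = 1·log(0.143) − log Q = -0.8447 − (1.0135) = -1.8582; [Cu²⁺] = 10^(-1.8582) ≈ 0.014 M.

0.014 M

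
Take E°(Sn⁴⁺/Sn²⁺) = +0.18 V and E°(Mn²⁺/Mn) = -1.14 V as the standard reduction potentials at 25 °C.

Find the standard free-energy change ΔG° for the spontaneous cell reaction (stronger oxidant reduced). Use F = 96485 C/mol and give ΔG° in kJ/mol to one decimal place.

Sn⁴⁺/Sn²⁺ (E° = +0.18 V) is the cathode; Mn²⁺/Mn (E° = -1.14 V) is the anode, so E°cell = +1.32 V.
Balancing electrons gives n = 2 (lcm of 2 and 2).
ΔG° = −nFE° = −(2)(96485)(+1.32) = -254,720 J = -254.7 kJ/mol.

-254.7 kJ/mol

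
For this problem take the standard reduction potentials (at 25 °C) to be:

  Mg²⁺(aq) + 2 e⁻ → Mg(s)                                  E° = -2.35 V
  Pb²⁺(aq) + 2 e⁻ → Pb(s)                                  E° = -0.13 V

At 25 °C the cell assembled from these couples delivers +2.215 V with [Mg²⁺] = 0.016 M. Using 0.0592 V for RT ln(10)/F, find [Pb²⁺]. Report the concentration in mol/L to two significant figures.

Pb²⁺/Pb is the cathode, Mg²⁺/Mg the anode: E°cell = +2.22 V, n = 2.
Overall reaction: Pb²⁺(aq) + Mg(s) → Pb(s) + Mg²⁺(aq); Q = [Mg²⁺]^1/[Pb²⁺]^1.
From E = E° − (0.0592/n) log Q: log Q = (E° − E)·n/0.0592 = (+2.22 − (+2.215))·2/0.0592 = 0.1689.
So 1·log[Pb²⁺] = 1·log(0.016) − log Q = -1.7959 − (0.1689) = -1.9648; [Pb²⁺] = 10^(-1.9648) ≈ 0.011 M.

0.011 M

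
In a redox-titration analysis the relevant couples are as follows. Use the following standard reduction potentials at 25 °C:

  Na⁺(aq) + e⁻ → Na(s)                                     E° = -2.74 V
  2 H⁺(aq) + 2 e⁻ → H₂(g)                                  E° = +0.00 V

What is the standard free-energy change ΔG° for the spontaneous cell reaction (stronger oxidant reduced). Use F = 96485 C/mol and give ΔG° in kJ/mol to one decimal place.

H⁺/H₂ (E° = +0.00 V) is the cathode; Na⁺/Na (E° = -2.74 V) is the anode, so E°cell = +2.74 V.
Balancing electrons gives n = 2 (lcm of 2 and 1).
ΔG° = −nFE° = −(2)(96485)(+2.74) = -528,738 J = -528.7 kJ/mol.

-528.7 kJ/mol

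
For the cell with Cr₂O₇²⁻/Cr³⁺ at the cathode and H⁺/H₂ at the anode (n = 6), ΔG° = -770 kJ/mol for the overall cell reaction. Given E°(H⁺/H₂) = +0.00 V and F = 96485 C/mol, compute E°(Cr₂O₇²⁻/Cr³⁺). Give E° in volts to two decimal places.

E°cell = −ΔG°/(nF) = −(-770×10³)/((6)(96485)) = +1.330 V.
Since Cr₂O₇²⁻/Cr³⁺ is the cathode and H⁺/H₂ the anode, E°cell = E°(Cr₂O₇²⁻/Cr³⁺) − E°(H⁺/H₂).
So E°(Cr₂O₇²⁻/Cr³⁺) = E°cell + E°(H⁺/H₂) = +1.330 + (+0.00) = +1.33 V.

+1.33 V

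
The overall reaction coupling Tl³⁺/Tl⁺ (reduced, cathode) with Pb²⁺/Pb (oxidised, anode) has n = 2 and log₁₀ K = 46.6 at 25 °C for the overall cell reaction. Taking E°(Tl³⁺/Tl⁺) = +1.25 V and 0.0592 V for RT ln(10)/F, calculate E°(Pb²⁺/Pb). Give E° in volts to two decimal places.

-0.13 V

E°cell = (0.0592/n)·log K = (0.0592/2)(46.6) = +1.379 V.
Since Tl³⁺/Tl⁺ is the cathode and Pb²⁺/Pb the anode, E°cell = E°(Tl³⁺/Tl⁺) − E°(Pb²⁺/Pb).
So E°(Pb²⁺/Pb) = E°(Tl³⁺/Tl⁺) − E°cell = (+1.25) − (+1.379) = -0.13 V.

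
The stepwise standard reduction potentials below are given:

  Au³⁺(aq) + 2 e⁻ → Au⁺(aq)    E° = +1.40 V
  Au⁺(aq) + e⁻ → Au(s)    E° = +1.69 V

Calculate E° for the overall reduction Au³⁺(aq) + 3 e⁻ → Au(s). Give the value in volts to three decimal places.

Standard free energies of sequential steps add: ΔG°₃ = ΔG°₁ + ΔG°₂, so n₃E°₃ = n₁E°₁ + n₂E°₂.
E°₃ = (2×+1.40 + 1×+1.69) / 3 = (+4.490) / 3 = +1.497 V.

+1.497 V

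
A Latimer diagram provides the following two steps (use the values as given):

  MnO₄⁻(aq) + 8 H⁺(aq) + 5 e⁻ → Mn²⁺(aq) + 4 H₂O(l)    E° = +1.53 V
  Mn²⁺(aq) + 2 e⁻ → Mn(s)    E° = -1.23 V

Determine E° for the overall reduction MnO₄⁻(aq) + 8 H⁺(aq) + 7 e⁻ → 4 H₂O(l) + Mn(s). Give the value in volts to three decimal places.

+0.741 V

Since ΔG° = −nFE° is additive over sequential reductions, n₃E°₃ = n₁E°₁ + n₂E°₂.
E°₃ = (5×+1.53 + 2×-1.23) / 7 = (+5.190) / 7 = +0.741 V.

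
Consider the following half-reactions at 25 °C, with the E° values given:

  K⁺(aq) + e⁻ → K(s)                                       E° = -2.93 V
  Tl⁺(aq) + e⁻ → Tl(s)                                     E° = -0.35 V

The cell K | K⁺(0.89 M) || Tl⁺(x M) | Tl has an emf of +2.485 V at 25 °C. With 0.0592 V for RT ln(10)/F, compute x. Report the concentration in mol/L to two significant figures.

Tl⁺/Tl is the cathode, K⁺/K the anode: E°cell = +2.58 V, n = 1.
Overall reaction: Tl⁺(aq) + K(s) → Tl(s) + K⁺(aq); Q = [K⁺]^1/[Tl⁺]^1.
From E = E° − (0.0592/n) log Q: log Q = (E° − E)·n/0.0592 = (+2.58 − (+2.485))·1/0.0592 = 1.6047.
So 1·log[Tl⁺] = 1·log(0.89) − log Q = -0.0506 − (1.6047) = -1.6553; [Tl⁺] = 10^(-1.6553) ≈ 0.022 M.

0.022 M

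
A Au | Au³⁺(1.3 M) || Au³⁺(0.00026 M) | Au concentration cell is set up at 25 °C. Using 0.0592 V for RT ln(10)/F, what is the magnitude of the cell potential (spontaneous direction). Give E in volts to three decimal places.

+0.073 V

For a concentration cell E°cell = 0. The 1.3 M side is the cathode (reduction is favoured where [Au³⁺] is higher).
With n = 3, E = −(0.0592/3) log([Au³⁺]ₐₙ/[Au³⁺]꜀ₐₜ) = −(0.0592/3) log(0.00026/1.3) = −(0.0592/3)(-3.699) = +0.073 V.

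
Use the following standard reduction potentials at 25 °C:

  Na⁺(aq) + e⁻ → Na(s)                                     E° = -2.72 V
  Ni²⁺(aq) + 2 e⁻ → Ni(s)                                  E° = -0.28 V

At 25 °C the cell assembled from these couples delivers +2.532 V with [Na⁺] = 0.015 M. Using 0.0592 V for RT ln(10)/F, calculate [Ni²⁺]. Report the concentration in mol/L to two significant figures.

Ni²⁺/Ni is the cathode, Na⁺/Na the anode: E°cell = +2.44 V, n = 2.
Overall reaction: Ni²⁺(aq) + 2 Na(s) → Ni(s) + 2 Na⁺(aq); Q = [Na⁺]^2/[Ni²⁺]^1.
From E = E° − (0.0592/n) log Q: log Q = (E° − E)·n/0.0592 = (+2.44 − (+2.532))·2/0.0592 = -3.1081.
So 1·log[Ni²⁺] = 2·log(0.015) − log Q = -3.6478 − (-3.1081) = -0.5397; [Ni²⁺] = 10^(-0.5397) ≈ 0.29 M.

0.29 M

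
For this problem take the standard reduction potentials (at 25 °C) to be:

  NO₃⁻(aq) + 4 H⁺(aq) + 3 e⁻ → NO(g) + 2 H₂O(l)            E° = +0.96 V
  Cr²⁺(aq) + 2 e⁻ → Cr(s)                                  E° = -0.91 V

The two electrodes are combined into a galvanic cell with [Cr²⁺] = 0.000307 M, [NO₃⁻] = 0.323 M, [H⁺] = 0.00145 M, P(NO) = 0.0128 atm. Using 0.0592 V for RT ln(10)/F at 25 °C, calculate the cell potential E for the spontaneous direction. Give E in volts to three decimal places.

+1.778 V

NO₃⁻/NO is the cathode (higher E°), Cr²⁺/Cr the anode: E°cell = +0.96 − (-0.91) = +1.87 V, n = 6.
Overall: 2 NO₃⁻(aq) + 8 H⁺(aq) + 3 Cr(s) → 2 NO(g) + 4 H₂O(l) + 3 Cr²⁺(aq)
Q = P(NO)^2·[Cr²⁺]^3 / ([NO₃⁻]^2·[H⁺]^8); log Q = 9.366.
E = E° − (0.0592/n) log Q = +1.87 − (0.0592/6)(9.366) = +1.778 V.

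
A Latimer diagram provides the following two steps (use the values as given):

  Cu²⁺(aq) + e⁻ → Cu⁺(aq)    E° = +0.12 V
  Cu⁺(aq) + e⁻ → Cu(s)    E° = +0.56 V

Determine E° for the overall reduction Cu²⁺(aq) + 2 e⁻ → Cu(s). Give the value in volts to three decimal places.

Since ΔG° = −nFE° is additive over sequential reductions, n₃E°₃ = n₁E°₁ + n₂E°₂.
E°₃ = (1×+0.12 + 1×+0.56) / 2 = (+0.680) / 2 = +0.340 V.

+0.340 V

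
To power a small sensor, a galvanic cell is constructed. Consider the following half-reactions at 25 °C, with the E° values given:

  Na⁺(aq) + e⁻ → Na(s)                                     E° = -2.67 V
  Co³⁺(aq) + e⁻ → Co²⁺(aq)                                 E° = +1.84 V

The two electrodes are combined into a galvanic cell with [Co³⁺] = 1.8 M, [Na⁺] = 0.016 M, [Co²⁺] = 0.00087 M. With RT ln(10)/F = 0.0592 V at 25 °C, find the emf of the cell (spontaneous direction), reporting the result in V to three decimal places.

+4.813 V

Co³⁺/Co²⁺ is the cathode (higher E°), Na⁺/Na the anode: E°cell = +1.84 − (-2.67) = +4.51 V, n = 1.
Overall: Co³⁺(aq) + Na(s) → Co²⁺(aq) + Na⁺(aq)
Q = [Co²⁺]·[Na⁺] / ([Co³⁺]); log Q = -5.112.
E = E° − (0.0592/n) log Q = +4.51 − (0.0592/1)(-5.112) = +4.813 V.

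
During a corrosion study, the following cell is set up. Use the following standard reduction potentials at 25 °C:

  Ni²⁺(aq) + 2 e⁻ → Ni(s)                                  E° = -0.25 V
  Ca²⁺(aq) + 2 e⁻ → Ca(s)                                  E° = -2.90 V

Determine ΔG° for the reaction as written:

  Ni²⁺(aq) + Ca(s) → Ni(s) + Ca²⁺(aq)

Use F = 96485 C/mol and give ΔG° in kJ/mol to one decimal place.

As written, Ni²⁺/Ni is reduced (cathode) and Ca²⁺/Ca is oxidised (anode), so E°cell = (-0.25) − (-2.90) = +2.65 V.
Balancing electrons gives n = 2.
ΔG° = −nFE° = −(2)(96485)(+2.65) = -511,370 J = -511.4 kJ/mol.

-511.4 kJ/mol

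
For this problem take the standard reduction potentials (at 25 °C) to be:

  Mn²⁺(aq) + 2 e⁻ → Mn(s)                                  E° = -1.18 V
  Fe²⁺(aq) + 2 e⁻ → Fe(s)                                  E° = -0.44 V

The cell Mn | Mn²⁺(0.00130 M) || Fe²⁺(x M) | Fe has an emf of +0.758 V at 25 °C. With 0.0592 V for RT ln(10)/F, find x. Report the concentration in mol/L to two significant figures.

Fe²⁺/Fe is the cathode, Mn²⁺/Mn the anode: E°cell = +0.74 V, n = 2.
Overall reaction: Fe²⁺(aq) + Mn(s) → Fe(s) + Mn²⁺(aq); Q = [Mn²⁺]^1/[Fe²⁺]^1.
From E = E° − (0.0592/n) log Q: log Q = (E° − E)·n/0.0592 = (+0.74 − (+0.758))·2/0.0592 = -0.6081.
So 1·log[Fe²⁺] = 1·log(0.0013) − log Q = -2.8861 − (-0.6081) = -2.2780; [Fe²⁺] = 10^(-2.2780) ≈ 0.0053 M.

0.0053 M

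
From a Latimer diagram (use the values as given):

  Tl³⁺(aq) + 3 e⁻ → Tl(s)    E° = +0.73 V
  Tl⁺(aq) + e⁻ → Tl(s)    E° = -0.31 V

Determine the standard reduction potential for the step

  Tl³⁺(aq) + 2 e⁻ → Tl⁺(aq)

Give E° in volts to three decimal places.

+1.250 V

Sequential free energies add, so n₃E°₃ = n₁E°₁ + n₂E°₂.
With n₃ = 3, and the known step contributing 1×(-0.31) V, the unknown satisfies 2·E° = 3×(+0.73) − 1×(-0.31) = +2.500.
E° = +2.500 / 2 = +1.250 V.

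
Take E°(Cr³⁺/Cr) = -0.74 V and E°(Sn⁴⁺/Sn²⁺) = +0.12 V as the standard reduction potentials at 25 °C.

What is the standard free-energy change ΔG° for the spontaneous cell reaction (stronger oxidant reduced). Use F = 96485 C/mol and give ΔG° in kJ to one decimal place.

-497.9 kJ

Sn⁴⁺/Sn²⁺ (E° = +0.12 V) is the cathode; Cr³⁺/Cr (E° = -0.74 V) is the anode, so E°cell = +0.86 V.
Balancing electrons gives n = 6 (lcm of 2 and 3).
ΔG° = −nFE° = −(6)(96485)(+0.86) = -497,863 J = -497.9 kJ.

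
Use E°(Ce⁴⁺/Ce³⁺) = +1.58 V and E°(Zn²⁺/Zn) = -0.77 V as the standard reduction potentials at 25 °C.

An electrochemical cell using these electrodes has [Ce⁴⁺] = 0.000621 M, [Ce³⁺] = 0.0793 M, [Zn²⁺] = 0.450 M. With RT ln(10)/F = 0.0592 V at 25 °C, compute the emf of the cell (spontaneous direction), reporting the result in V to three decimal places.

Ce⁴⁺/Ce³⁺ is the cathode (higher E°), Zn²⁺/Zn the anode: E°cell = +1.58 − (-0.77) = +2.35 V, n = 2.
Overall: 2 Ce⁴⁺(aq) + Zn(s) → 2 Ce³⁺(aq) + Zn²⁺(aq)
Q = [Ce³⁺]^2·[Zn²⁺] / ([Ce⁴⁺]^2); log Q = 3.866.
E = E° − (0.0592/n) log Q = +2.35 − (0.0592/2)(3.866) = +2.236 V.

+2.236 V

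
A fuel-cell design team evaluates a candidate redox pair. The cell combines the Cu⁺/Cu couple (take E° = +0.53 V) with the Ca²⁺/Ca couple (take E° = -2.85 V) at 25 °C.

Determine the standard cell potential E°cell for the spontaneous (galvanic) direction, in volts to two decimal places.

+3.38 V

The Cu⁺/Cu couple has the higher reduction potential, so it is the cathode; Ca²⁺/Ca is oxidised at the anode.
E°cell = E°(cathode) − E°(anode) = (+0.53) − (-2.85) = +3.38 V.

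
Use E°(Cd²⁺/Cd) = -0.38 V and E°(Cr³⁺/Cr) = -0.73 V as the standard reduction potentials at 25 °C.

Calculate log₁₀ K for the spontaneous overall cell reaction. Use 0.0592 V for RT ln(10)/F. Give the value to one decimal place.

35.5

Cathode: Cd²⁺/Cd; anode: Cr³⁺/Cr. E°cell = +0.35 V, n = 6.
log K = nE°cell / 0.0592 = (6)(+0.35) / 0.0592 = 35.5.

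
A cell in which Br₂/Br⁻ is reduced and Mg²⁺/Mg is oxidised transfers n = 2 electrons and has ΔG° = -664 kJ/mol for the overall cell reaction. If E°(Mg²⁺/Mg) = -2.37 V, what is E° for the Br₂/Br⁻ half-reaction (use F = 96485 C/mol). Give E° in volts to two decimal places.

+1.07 V

E°cell = −ΔG°/(nF) = −(-664×10³)/((2)(96485)) = +3.441 V.
Since Br₂/Br⁻ is the cathode and Mg²⁺/Mg the anode, E°cell = E°(Br₂/Br⁻) − E°(Mg²⁺/Mg).
So E°(Br₂/Br⁻) = E°cell + E°(Mg²⁺/Mg) = +3.441 + (-2.37) = +1.07 V.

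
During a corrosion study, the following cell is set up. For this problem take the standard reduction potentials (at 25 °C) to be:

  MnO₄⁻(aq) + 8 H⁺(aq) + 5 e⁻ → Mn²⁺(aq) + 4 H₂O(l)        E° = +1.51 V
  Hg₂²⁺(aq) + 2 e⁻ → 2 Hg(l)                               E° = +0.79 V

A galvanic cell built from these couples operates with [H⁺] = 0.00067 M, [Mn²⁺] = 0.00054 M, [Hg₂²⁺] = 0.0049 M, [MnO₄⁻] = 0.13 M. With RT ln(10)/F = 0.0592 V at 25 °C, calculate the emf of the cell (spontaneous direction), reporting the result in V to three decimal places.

+0.516 V

MnO₄⁻/Mn²⁺ is the cathode (higher E°), Hg₂²⁺/Hg the anode: E°cell = +1.51 − (+0.79) = +0.72 V, n = 10.
Overall: 2 MnO₄⁻(aq) + 16 H⁺(aq) + 10 Hg(l) → 2 Mn²⁺(aq) + 8 H₂O(l) + 5 Hg₂²⁺(aq)
Q = [Mn²⁺]^2·[Hg₂²⁺]^5 / ([MnO₄⁻]^2·[H⁺]^16); log Q = 34.471.
E = E° − (0.0592/n) log Q = +0.72 − (0.0592/10)(34.471) = +0.516 V.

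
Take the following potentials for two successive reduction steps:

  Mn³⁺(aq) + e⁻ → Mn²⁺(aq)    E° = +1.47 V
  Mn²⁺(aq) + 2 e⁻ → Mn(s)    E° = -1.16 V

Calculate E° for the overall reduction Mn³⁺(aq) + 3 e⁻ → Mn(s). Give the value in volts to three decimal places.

Since ΔG° = −nFE° is additive over sequential reductions, n₃E°₃ = n₁E°₁ + n₂E°₂.
E°₃ = (1×+1.47 + 2×-1.16) / 3 = (-0.850) / 3 = -0.283 V.

-0.283 V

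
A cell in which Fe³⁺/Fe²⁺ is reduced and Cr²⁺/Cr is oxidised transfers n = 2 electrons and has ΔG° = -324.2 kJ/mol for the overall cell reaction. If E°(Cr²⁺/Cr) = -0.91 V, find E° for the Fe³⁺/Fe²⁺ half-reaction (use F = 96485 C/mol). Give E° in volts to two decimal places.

E°cell = −ΔG°/(nF) = −(-324.2×10³)/((2)(96485)) = +1.680 V.
Since Fe³⁺/Fe²⁺ is the cathode and Cr²⁺/Cr the anode, E°cell = E°(Fe³⁺/Fe²⁺) − E°(Cr²⁺/Cr).
So E°(Fe³⁺/Fe²⁺) = E°cell + E°(Cr²⁺/Cr) = +1.680 + (-0.91) = +0.77 V.

+0.77 V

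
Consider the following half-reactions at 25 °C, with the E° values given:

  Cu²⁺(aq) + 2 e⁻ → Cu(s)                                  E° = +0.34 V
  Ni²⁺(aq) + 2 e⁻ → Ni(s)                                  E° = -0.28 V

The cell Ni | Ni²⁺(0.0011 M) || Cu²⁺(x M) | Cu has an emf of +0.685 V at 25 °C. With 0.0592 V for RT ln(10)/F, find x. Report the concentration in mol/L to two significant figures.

Cu²⁺/Cu is the cathode, Ni²⁺/Ni the anode: E°cell = +0.62 V, n = 2.
Overall reaction: Cu²⁺(aq) + Ni(s) → Cu(s) + Ni²⁺(aq); Q = [Ni²⁺]^1/[Cu²⁺]^1.
From E = E° − (0.0592/n) log Q: log Q = (E° − E)·n/0.0592 = (+0.62 − (+0.685))·2/0.0592 = -2.1959.
So 1·log[Cu²⁺] = 1·log(0.0011) − log Q = -2.9586 − (-2.1959) = -0.7627; [Cu²⁺] = 10^(-0.7627) ≈ 0.17 M.

0.17 M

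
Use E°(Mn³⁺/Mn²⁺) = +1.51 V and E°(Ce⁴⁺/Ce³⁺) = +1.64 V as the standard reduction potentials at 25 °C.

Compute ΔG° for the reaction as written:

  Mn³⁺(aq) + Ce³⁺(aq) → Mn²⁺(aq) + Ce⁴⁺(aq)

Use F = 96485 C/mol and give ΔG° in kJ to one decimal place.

+12.5 kJ

As written, Mn³⁺/Mn²⁺ is reduced (cathode) and Ce⁴⁺/Ce³⁺ is oxidised (anode), so E°cell = (+1.51) − (+1.64) = -0.13 V.
Balancing electrons gives n = 1.
ΔG° = −nFE° = −(1)(96485)(-0.13) = 12,543 J = +12.5 kJ.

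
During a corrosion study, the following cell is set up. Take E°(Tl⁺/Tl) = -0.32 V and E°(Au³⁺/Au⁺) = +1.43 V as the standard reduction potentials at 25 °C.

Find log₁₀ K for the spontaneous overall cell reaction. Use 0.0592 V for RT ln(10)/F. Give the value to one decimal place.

Cathode: Au³⁺/Au⁺; anode: Tl⁺/Tl. E°cell = +1.75 V, n = 2.
log K = nE°cell / 0.0592 = (2)(+1.75) / 0.0592 = 59.1.

59.1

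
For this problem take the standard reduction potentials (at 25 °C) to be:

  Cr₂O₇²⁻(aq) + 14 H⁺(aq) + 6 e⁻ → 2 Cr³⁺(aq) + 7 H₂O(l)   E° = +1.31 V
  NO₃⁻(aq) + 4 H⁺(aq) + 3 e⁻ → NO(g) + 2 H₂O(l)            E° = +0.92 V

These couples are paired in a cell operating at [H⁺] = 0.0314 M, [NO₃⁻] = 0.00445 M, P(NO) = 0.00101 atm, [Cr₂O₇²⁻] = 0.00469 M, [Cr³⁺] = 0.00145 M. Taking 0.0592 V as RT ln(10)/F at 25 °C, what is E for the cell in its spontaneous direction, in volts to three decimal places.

Cr₂O₇²⁻/Cr³⁺ is the cathode (higher E°), NO₃⁻/NO the anode: E°cell = +1.31 − (+0.92) = +0.39 V, n = 6.
Overall: Cr₂O₇²⁻(aq) + 6 H⁺(aq) + 2 NO(g) → 2 Cr³⁺(aq) + 3 H₂O(l) + 2 NO₃⁻(aq)
Q = [Cr³⁺]^2·[NO₃⁻]^2 / ([Cr₂O₇²⁻]·[H⁺]^6·P(NO)^2); log Q = 6.958.
E = E° − (0.0592/n) log Q = +0.39 − (0.0592/6)(6.958) = +0.321 V.

+0.321 V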